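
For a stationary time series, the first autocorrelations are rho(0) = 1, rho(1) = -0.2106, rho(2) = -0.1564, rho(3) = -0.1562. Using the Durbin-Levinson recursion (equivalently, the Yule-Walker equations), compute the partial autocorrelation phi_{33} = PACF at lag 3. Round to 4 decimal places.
\phi_{33} = -0.2631

The PACF at lag k is phi_{kk}, the last component of the solution
to the Yule-Walker system G_k phi = r_k where
  (G_k)_{ij} = rho(|i - j|), (r_k)_i = rho(i), i,j = 1..k.
Equivalently, Durbin-Levinson gives phi_{kk} iteratively:
  phi_{11} = rho(1)
  phi_{kk} = [rho(k) - sum_{j=1..k-1} phi_{k-1,j} rho(k-j)]
            / [1 - sum_{j=1..k-1} phi_{k-1,j} rho(j)],
  phi_{k,j} = phi_{k-1,j} - phi_{kk} phi_{k-1,k-j},  j = 1..k-1.
Step k = 1:
  phi_11 = rho(1) = -0.2106.
Step k = 2:
  phi_22 = [rho(2) - phi_11 rho(1)] / [1 - phi_11 rho(1)] = [-0.1564 - (-0.2106)(-0.2106)] / [1 - (-0.2106)(-0.2106)]
         = -0.20075236 / 0.95564764 = -0.210069.
  Update: phi_21 = phi_11 - phi_22 phi_11 = -0.2106 - (-0.210069)(-0.2106) = -0.254841.
Step k = 3:
  phi_33 = [rho(3) - phi_21 rho(2) - phi_22 rho(1)] / [1 - phi_21 rho(1) - phi_22 rho(2)]
    numerator   = -0.1562 - (-0.254841)(-0.1564) - (-0.210069)(-0.2106) = -0.2402977
    denominator = 1 - (-0.254841)(-0.2106) - (-0.210069)(-0.1564) = 0.91347571
  phi_33 = -0.2402977 / 0.91347571 = -0.2631.
Therefore phi_{33} = -0.2631.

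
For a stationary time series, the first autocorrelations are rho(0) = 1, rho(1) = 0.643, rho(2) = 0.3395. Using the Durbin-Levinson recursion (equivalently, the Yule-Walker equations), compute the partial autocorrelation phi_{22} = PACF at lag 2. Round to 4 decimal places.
\phi_{22} = -0.1261

The PACF at lag k is phi_{kk}, the last component of the solution
to the Yule-Walker system G_k phi = r_k where
  (G_k)_{ij} = rho(|i - j|), (r_k)_i = rho(i), i,j = 1..k.
Equivalently, Durbin-Levinson gives phi_{kk} iteratively:
  phi_{11} = rho(1)
  phi_{kk} = [rho(k) - sum_{j=1..k-1} phi_{k-1,j} rho(k-j)]
            / [1 - sum_{j=1..k-1} phi_{k-1,j} rho(j)],
  phi_{k,j} = phi_{k-1,j} - phi_{kk} phi_{k-1,k-j},  j = 1..k-1.
Step k = 1:
  phi_11 = rho(1) = 0.643.
Step k = 2:
  phi_22 = [rho(2) - phi_11 rho(1)] / [1 - phi_11 rho(1)] = [0.3395 - (0.643)(0.643)] / [1 - (0.643)(0.643)]
         = -0.073949 / 0.586551 = -0.1261.
Therefore phi_{22} = -0.1261.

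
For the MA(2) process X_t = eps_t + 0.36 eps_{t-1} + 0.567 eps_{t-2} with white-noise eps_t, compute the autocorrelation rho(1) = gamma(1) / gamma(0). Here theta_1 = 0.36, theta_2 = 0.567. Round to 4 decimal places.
\rho(1) = 0.3888

For an MA(q) process with theta_0 = 1, the autocovariance is
  gamma(k) = sigma^2 * sum_{i=0..q-k} theta_i * theta_{i+k},
and rho(k) = gamma(k) / gamma(0). Sigma^2 cancels.
  numerator   = (1)*(0.36) + (0.36)*(0.567) = 0.56412.
  denominator = (1)^2 + (0.36)^2 + (0.567)^2 = 1.451089.
  rho(1) = 0.56412 / 1.451089 = 0.3888.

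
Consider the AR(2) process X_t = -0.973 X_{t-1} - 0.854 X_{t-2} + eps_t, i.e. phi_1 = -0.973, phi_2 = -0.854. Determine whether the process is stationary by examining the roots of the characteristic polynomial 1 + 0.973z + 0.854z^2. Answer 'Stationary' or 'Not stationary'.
\text{Stationary}

The AR(p) characteristic polynomial is P(z) = 1 + 0.973z + 0.854z^2.
Stationarity requires all roots to lie outside the unit circle, i.e. |z| > 1 for every root.
Set 1 + (0.973) z + (0.854) z^2 = 0, i.e. a z^2 + b z + c = 0 with a = 0.854, b = 0.973, c = 1.
Discriminant D = b^2 - 4ac = (0.973)^2 - 4*(0.854)*1 = 0.946729 - (3.416) = -2.469271.
D < 0, so the roots are the complex-conjugate pair z = (-b +/- i sqrt(-D)) / (2a) = -0.5697 +/- 0.92i.
For a conjugate pair |z|^2 = z * conj(z) = (product of roots) = c/a = 1/(0.854) = 1.17096, so |z| = sqrt(1.17096) = 1.0821 for both roots.
Moduli of all roots: 1.0821, 1.0821.
All moduli strictly greater than 1? Yes.
Verdict: Stationary.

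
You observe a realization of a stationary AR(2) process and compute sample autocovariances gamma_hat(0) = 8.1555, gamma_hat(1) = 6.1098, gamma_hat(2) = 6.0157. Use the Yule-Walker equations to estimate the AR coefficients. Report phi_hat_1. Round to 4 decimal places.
\hat\phi_{1} = 0.4480

The Yule-Walker equations for an AR(p) process read, in matrix form,
  Gamma_p phi = r_p,   with   (Gamma_p)_{ij} = gamma(|i - j|),
                       (r_p)_i = gamma(i),   i,j = 1..p.
Substitute the sample gammas (Toeplitz matrix and right-hand side of size 2):
  Gamma_p = [[8.1555, 6.1098], [6.1098, 8.1555]]
  r_p     = [6.1098, 6.0157]
Written out:
  8.1555 phi_1 + 6.1098 phi_2 = 6.1098
  6.1098 phi_1 + 8.1555 phi_2 = 6.0157
Solve by Cramer's rule:
  det = gamma(0)^2 - gamma(1)^2 = (8.1555)^2 - (6.1098)^2 = 66.51218025 - 37.32965604 = 29.18252421
  phi_hat_1 = [gamma(1) gamma(0) - gamma(1) gamma(2)] / det = [(6.1098)(8.1555) - (6.1098)(6.0157)] / 29.18252421 = 13.07375004 / 29.18252421 = 0.448
  phi_hat_2 = [gamma(0) gamma(2) - gamma(1)^2] / det = [(8.1555)(6.0157) - (6.1098)^2] / 29.18252421 = 11.73138531 / 29.18252421 = 0.402
So phi_hat = [0.4480, 0.4020].
Therefore phi_hat_1 = 0.4480.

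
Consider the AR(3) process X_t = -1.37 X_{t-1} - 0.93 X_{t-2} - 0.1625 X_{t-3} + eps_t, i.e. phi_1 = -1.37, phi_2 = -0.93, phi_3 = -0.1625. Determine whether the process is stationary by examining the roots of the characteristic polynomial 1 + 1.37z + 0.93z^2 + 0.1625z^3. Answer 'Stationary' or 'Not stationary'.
\text{Stationary}

The AR(p) characteristic polynomial is P(z) = 1 + 1.37z + 0.93z^2 + 0.1625z^3.
Stationarity requires all roots to lie outside the unit circle, i.e. |z| > 1 for every root.
Degree 3: look for a simple real root z0 first, then factor out (1 - z/z0) and solve the remaining quadratic.
Testing z0 = -4: P(-4) = 1 + (1.37)(-4) + (0.93)(-4)^2 + (0.1625)(-4)^3
  = 1 + (-5.48) + (14.88) + (-10.4) = 0.  So z_0 = -4 is a root, |z_0| = 4.
Divide out the factor (1 + 0.25 z) = (1 - z/z0) (since 1/z0 = -0.25):
  P(z) = (1 + 0.25 z)(1 + (1.12) z + (0.65) z^2)
  [check: z-coef 1.12 - (-0.25) = 1.37; z^2-coef 0.65 - (-0.25)(1.12) = 0.93; z^3-coef -(-0.25)(0.65) = 0.1625.]
Remaining roots from the quadratic factor 1 + (1.12) z + (0.65) z^2:
  Set 1 + (1.12) z + (0.65) z^2 = 0, i.e. a z^2 + b z + c = 0 with a = 0.65, b = 1.12, c = 1.
  Discriminant D = b^2 - 4ac = (1.12)^2 - 4*(0.65)*1 = 1.2544 - (2.6) = -1.3456.
  D < 0, so the roots are the complex-conjugate pair z = (-b +/- i sqrt(-D)) / (2a) = -0.8615 +/- 0.8923i.
  For a conjugate pair |z|^2 = z * conj(z) = (product of roots) = c/a = 1/(0.65) = 1.538462, so |z| = sqrt(1.538462) = 1.2403 for both roots.
Moduli of all roots: 4.0000, 1.2403, 1.2403.
All moduli strictly greater than 1? Yes.
Verdict: Stationary.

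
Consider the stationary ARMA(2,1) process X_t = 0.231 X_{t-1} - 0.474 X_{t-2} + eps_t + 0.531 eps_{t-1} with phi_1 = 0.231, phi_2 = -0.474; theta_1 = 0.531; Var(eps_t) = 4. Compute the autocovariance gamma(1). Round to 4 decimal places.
\gamma(1) = 2.6415

Multiply the model equation by X_{t-k} and take expectations. With theta_0 = psi_0 = 1 and psi_j the MA(infinity) weights, this gives
  gamma(k) - sum_i phi_i gamma(k-i) = c_k,
  c_k = sigma^2 * sum_{j=k..q} theta_j psi_{j-k}   (c_k = 0 for k > q),
using gamma(-m) = gamma(m).
psi-weights needed (psi_j = theta_j + sum_i phi_i psi_{j-i}):
  psi_1 = theta_1 + phi_1 = 0.531 + (0.231) = 0.762
Right-hand sides:
  c_0 = sigma^2 (1 + theta_1 psi_1) = 4 * (1 + (0.531)(0.762)) = 4 * 1.404622 = 5.618488
  c_1 = sigma^2 theta_1 = 4 * (0.531) = 2.124
  c_2 = 0
Equations for k = 0, 1, 2 (AR order 2, c_2 = 0):
  (E0) gamma(0) = phi_1 gamma(1) + phi_2 gamma(2) + c_0
  (E1) gamma(1) = phi_1 gamma(0) + phi_2 gamma(1) + c_1
  (E2) gamma(2) = phi_1 gamma(1) + phi_2 gamma(0)
From (E1): gamma(1) = A gamma(0) + B with
  A = phi_1 / (1 - phi_2) = 0.231 / 1.474 = 0.156716,   B = c_1 / (1 - phi_2) = 2.124 / 1.474 = 1.440977.
Insert (E2) into (E0): gamma(0) (1 - phi_2^2) = phi_1 (1 + phi_2) gamma(1) + c_0.
  phi_1 (1 + phi_2) = (0.231)(0.526) = 0.121506,   1 - phi_2^2 = 0.775324.
Replace gamma(1) by A gamma(0) + B and collect gamma(0):
  gamma(0) [0.775324 - (0.121506)(0.156716)] = (0.121506)(1.440977) + 5.618488
  gamma(0) * 0.756282 = 5.793575
  gamma(0) = 5.793575 / 0.756282 = 7.660602.
  gamma(1) = A gamma(0) + B = (0.156716)(7.660602) + (1.440977) = 2.641519.
Therefore gamma(1) = 2.6415 (to 4 decimal places).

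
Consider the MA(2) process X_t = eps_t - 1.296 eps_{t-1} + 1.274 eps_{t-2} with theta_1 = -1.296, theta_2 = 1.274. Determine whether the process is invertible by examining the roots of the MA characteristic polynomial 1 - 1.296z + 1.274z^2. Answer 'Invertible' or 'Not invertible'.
\text{Not invertible}

The MA(q) characteristic polynomial is P(z) = 1 - 1.296z + 1.274z^2.
Invertibility requires all roots to lie outside the unit circle, i.e. |z| > 1 for every root.
Set 1 + (-1.296) z + (1.274) z^2 = 0, i.e. a z^2 + b z + c = 0 with a = 1.274, b = -1.296, c = 1.
Discriminant D = b^2 - 4ac = (-1.296)^2 - 4*(1.274)*1 = 1.679616 - (5.096) = -3.416384.
D < 0, so the roots are the complex-conjugate pair z = (-b +/- i sqrt(-D)) / (2a) = 0.5086 +/- 0.7254i.
For a conjugate pair |z|^2 = z * conj(z) = (product of roots) = c/a = 1/(1.274) = 0.784929, so |z| = sqrt(0.784929) = 0.886 for both roots.
Moduli of all roots: 0.8860, 0.8860.
All moduli strictly greater than 1? No.
Verdict: Not invertible.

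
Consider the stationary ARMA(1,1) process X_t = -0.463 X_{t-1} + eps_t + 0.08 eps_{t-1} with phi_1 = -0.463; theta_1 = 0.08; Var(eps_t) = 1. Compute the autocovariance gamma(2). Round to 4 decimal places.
\gamma(2) = 0.2174

Multiply the model equation by X_{t-k} and take expectations. With theta_0 = psi_0 = 1 and psi_j the MA(infinity) weights, this gives
  gamma(k) - sum_i phi_i gamma(k-i) = c_k,
  c_k = sigma^2 * sum_{j=k..q} theta_j psi_{j-k}   (c_k = 0 for k > q),
using gamma(-m) = gamma(m).
psi-weights needed (psi_j = theta_j + sum_i phi_i psi_{j-i}):
  psi_1 = theta_1 + phi_1 = 0.08 + (-0.463) = -0.383
Right-hand sides:
  c_0 = sigma^2 (1 + theta_1 psi_1) = 1 * (1 + (0.08)(-0.383)) = 1 * 0.96936 = 0.96936
  c_1 = sigma^2 theta_1 = 1 * (0.08) = 0.08
  c_2 = 0
Equations for k = 0 and k = 1 (AR order 1):
  gamma(0) = phi_1 gamma(1) + c_0
  gamma(1) = phi_1 gamma(0) + c_1
Substituting the second into the first: gamma(0) (1 - phi_1^2) = c_0 + phi_1 c_1, so
  gamma(0) = (c_0 + phi_1 c_1) / (1 - phi_1^2) = (0.96936 + (-0.463)(0.08)) / (1 - (-0.463)^2) = 0.93232 / 0.785631 = 1.186715.
  gamma(1) = phi_1 gamma(0) + c_1 = (-0.463)(1.186715) + (0.08) = -0.469449.
For k = 2 (> q): gamma(2) = phi_1 gamma(1) = (-0.463)(-0.469449) = 0.217355.
Therefore gamma(2) = 0.2174 (to 4 decimal places).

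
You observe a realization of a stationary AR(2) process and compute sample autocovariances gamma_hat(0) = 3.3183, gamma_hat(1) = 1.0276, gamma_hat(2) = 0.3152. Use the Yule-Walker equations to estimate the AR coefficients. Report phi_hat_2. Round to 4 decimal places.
\hat\phi_{2} = -0.0010

The Yule-Walker equations for an AR(p) process read, in matrix form,
  Gamma_p phi = r_p,   with   (Gamma_p)_{ij} = gamma(|i - j|),
                       (r_p)_i = gamma(i),   i,j = 1..p.
Substitute the sample gammas (Toeplitz matrix and right-hand side of size 2):
  Gamma_p = [[3.3183, 1.0276], [1.0276, 3.3183]]
  r_p     = [1.0276, 0.3152]
Written out:
  3.3183 phi_1 + 1.0276 phi_2 = 1.0276
  1.0276 phi_1 + 3.3183 phi_2 = 0.3152
Solve by Cramer's rule:
  det = gamma(0)^2 - gamma(1)^2 = (3.3183)^2 - (1.0276)^2 = 11.01111489 - 1.05596176 = 9.95515313
  phi_hat_1 = [gamma(1) gamma(0) - gamma(1) gamma(2)] / det = [(1.0276)(3.3183) - (1.0276)(0.3152)] / 9.95515313 = 3.08598556 / 9.95515313 = 0.31
  phi_hat_2 = [gamma(0) gamma(2) - gamma(1)^2] / det = [(3.3183)(0.3152) - (1.0276)^2] / 9.95515313 = -0.0100336 / 9.95515313 = -0.001
So phi_hat = [0.3100, -0.0010].
Therefore phi_hat_2 = -0.0010.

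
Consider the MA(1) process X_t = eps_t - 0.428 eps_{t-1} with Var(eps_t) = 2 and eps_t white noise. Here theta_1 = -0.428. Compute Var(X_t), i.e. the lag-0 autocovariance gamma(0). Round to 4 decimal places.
\gamma(0) = 2.3664

For an MA(q) process X_t = eps_t + sum_i theta_i eps_{t-i} with
Var(eps_t) = sigma^2, the variance is
  gamma(0) = sigma^2 * (1 + sum_i theta_i^2).
  sum_i theta_i^2 = (-0.428)^2 = 0.183184.
  gamma(0) = 2 * (1 + 0.183184) = 2 * 1.183184 = 2.366368, which rounds to 2.3664.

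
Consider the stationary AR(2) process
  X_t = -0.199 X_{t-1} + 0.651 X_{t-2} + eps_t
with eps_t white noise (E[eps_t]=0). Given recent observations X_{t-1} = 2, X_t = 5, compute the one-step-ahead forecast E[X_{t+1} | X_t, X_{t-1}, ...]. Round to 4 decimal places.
E[X_{t+1} \mid \mathcal F_t] = 0.3070

For an AR(p) model X_t = c + sum_i phi_i X_{t-i} + eps_t, the
one-step-ahead conditional mean is
  E[X_{t+1} | X_t, ...] = c + sum_i phi_i X_{t+1-i}.
Substitute known values:
  E[X_{t+1} | ...] = (-0.199) * (5) + (0.651) * (2)
                   = 0.3070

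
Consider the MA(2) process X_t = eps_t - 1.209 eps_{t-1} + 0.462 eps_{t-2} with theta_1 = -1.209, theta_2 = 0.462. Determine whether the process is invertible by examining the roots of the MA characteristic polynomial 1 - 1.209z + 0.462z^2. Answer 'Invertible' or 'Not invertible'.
\text{Invertible}

The MA(q) characteristic polynomial is P(z) = 1 - 1.209z + 0.462z^2.
Invertibility requires all roots to lie outside the unit circle, i.e. |z| > 1 for every root.
Set 1 + (-1.209) z + (0.462) z^2 = 0, i.e. a z^2 + b z + c = 0 with a = 0.462, b = -1.209, c = 1.
Discriminant D = b^2 - 4ac = (-1.209)^2 - 4*(0.462)*1 = 1.461681 - (1.848) = -0.386319.
D < 0, so the roots are the complex-conjugate pair z = (-b +/- i sqrt(-D)) / (2a) = 1.3084 +/- 0.6727i.
For a conjugate pair |z|^2 = z * conj(z) = (product of roots) = c/a = 1/(0.462) = 2.164502, so |z| = sqrt(2.164502) = 1.4712 for both roots.
Moduli of all roots: 1.4712, 1.4712.
All moduli strictly greater than 1? Yes.
Verdict: Invertible.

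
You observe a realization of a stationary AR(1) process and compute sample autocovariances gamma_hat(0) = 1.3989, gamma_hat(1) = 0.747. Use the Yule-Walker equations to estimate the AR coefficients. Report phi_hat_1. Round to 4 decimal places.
\hat\phi_{1} = 0.5340

The Yule-Walker equations for an AR(p) process read, in matrix form,
  Gamma_p phi = r_p,   with   (Gamma_p)_{ij} = gamma(|i - j|),
                       (r_p)_i = gamma(i),   i,j = 1..p.
Substitute the sample gammas (Toeplitz matrix and right-hand side of size 1):
  Gamma_p = [[1.3989]]
  r_p     = [0.747]
With p = 1 this is the single equation gamma(0) phi_1 = gamma(1):
  phi_hat_1 = gamma(1) / gamma(0) = 0.747 / 1.3989 = 0.5340.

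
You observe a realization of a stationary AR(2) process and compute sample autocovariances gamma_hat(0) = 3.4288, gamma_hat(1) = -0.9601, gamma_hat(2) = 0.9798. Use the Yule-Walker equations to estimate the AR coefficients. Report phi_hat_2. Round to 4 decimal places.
\hat\phi_{2} = 0.2250

The Yule-Walker equations for an AR(p) process read, in matrix form,
  Gamma_p phi = r_p,   with   (Gamma_p)_{ij} = gamma(|i - j|),
                       (r_p)_i = gamma(i),   i,j = 1..p.
Substitute the sample gammas (Toeplitz matrix and right-hand side of size 2):
  Gamma_p = [[3.4288, -0.9601], [-0.9601, 3.4288]]
  r_p     = [-0.9601, 0.9798]
Written out:
  3.4288 phi_1 - 0.9601 phi_2 = -0.9601
  -0.9601 phi_1 + 3.4288 phi_2 = 0.9798
Solve by Cramer's rule:
  det = gamma(0)^2 - gamma(1)^2 = (3.4288)^2 - (-0.9601)^2 = 11.75666944 - 0.92179201 = 10.83487743
  phi_hat_1 = [gamma(1) gamma(0) - gamma(1) gamma(2)] / det = [(-0.9601)(3.4288) - (-0.9601)(0.9798)] / 10.83487743 = -2.3512849 / 10.83487743 = -0.217
  phi_hat_2 = [gamma(0) gamma(2) - gamma(1)^2] / det = [(3.4288)(0.9798) - (-0.9601)^2] / 10.83487743 = 2.43774623 / 10.83487743 = 0.225
So phi_hat = [-0.2170, 0.2250].
Therefore phi_hat_2 = 0.2250.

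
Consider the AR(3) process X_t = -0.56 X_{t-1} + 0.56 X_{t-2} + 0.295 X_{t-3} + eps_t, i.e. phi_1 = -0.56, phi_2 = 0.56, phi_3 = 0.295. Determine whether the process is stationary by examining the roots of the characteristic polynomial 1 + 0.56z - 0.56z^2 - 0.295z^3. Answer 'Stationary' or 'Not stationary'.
\text{Stationary}

The AR(p) characteristic polynomial is P(z) = 1 + 0.56z - 0.56z^2 - 0.295z^3.
Stationarity requires all roots to lie outside the unit circle, i.e. |z| > 1 for every root.
Degree 3: look for a simple real root z0 first, then factor out (1 - z/z0) and solve the remaining quadratic.
Testing z0 = -2: P(-2) = 1 + (0.56)(-2) + (-0.56)(-2)^2 + (-0.295)(-2)^3
  = 1 + (-1.12) + (-2.24) + (2.36) = 0.  So z_0 = -2 is a root, |z_0| = 2.
Divide out the factor (1 + 0.5 z) = (1 - z/z0) (since 1/z0 = -0.5):
  P(z) = (1 + 0.5 z)(1 + (0.06) z + (-0.59) z^2)
  [check: z-coef 0.06 - (-0.5) = 0.56; z^2-coef -0.59 - (-0.5)(0.06) = -0.56; z^3-coef -(-0.5)(-0.59) = -0.295.]
Remaining roots from the quadratic factor 1 + (0.06) z + (-0.59) z^2:
  Set 1 + (0.06) z + (-0.59) z^2 = 0, i.e. a z^2 + b z + c = 0 with a = -0.59, b = 0.06, c = 1.
  Discriminant D = b^2 - 4ac = (0.06)^2 - 4*(-0.59)*1 = 0.0036 - (-2.36) = 2.3636.
  D >= 0, so the roots are real: z = (-b +/- sqrt(D)) / (2a) = (-0.06 +/- 1.5374) / (-1.18).
    z_1 = (-0.06 + 1.5374) / (-1.18) = -1.252,   |z_1| = 1.252.
    z_2 = (-0.06 - 1.5374) / (-1.18) = 1.3537,   |z_2| = 1.3537.
Moduli of all roots: 2.0000, 1.2520, 1.3537.
All moduli strictly greater than 1? Yes.
Verdict: Stationary.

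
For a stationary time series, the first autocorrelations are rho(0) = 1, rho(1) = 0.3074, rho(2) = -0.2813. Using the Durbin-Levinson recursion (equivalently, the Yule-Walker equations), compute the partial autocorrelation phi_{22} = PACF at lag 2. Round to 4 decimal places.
\phi_{22} = -0.4150

The PACF at lag k is phi_{kk}, the last component of the solution
to the Yule-Walker system G_k phi = r_k where
  (G_k)_{ij} = rho(|i - j|), (r_k)_i = rho(i), i,j = 1..k.
Equivalently, Durbin-Levinson gives phi_{kk} iteratively:
  phi_{11} = rho(1)
  phi_{kk} = [rho(k) - sum_{j=1..k-1} phi_{k-1,j} rho(k-j)]
            / [1 - sum_{j=1..k-1} phi_{k-1,j} rho(j)],
  phi_{k,j} = phi_{k-1,j} - phi_{kk} phi_{k-1,k-j},  j = 1..k-1.
Step k = 1:
  phi_11 = rho(1) = 0.3074.
Step k = 2:
  phi_22 = [rho(2) - phi_11 rho(1)] / [1 - phi_11 rho(1)] = [-0.2813 - (0.3074)(0.3074)] / [1 - (0.3074)(0.3074)]
         = -0.37579476 / 0.90550524 = -0.415.
Therefore phi_{22} = -0.4150.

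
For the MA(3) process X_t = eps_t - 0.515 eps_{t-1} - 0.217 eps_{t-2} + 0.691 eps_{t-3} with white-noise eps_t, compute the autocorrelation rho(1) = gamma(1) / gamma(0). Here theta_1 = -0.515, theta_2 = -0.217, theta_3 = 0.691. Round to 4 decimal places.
\rho(1) = -0.3091

For an MA(q) process with theta_0 = 1, the autocovariance is
  gamma(k) = sigma^2 * sum_{i=0..q-k} theta_i * theta_{i+k},
and rho(k) = gamma(k) / gamma(0). Sigma^2 cancels.
  numerator   = (1)*(-0.515) + (-0.515)*(-0.217) + (-0.217)*(0.691) = -0.553192.
  denominator = (1)^2 + (-0.515)^2 + (-0.217)^2 + (0.691)^2 = 1.789795.
  rho(1) = -0.553192 / 1.789795 = -0.3091.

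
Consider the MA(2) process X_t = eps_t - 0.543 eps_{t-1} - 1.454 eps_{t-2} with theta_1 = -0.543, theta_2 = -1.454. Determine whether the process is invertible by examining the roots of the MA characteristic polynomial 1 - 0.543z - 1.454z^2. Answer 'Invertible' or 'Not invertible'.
\text{Not invertible}

The MA(q) characteristic polynomial is P(z) = 1 - 0.543z - 1.454z^2.
Invertibility requires all roots to lie outside the unit circle, i.e. |z| > 1 for every root.
Set 1 + (-0.543) z + (-1.454) z^2 = 0, i.e. a z^2 + b z + c = 0 with a = -1.454, b = -0.543, c = 1.
Discriminant D = b^2 - 4ac = (-0.543)^2 - 4*(-1.454)*1 = 0.294849 - (-5.816) = 6.110849.
D >= 0, so the roots are real: z = (-b +/- sqrt(D)) / (2a) = (0.543 +/- 2.472013) / (-2.908).
  z_1 = (0.543 + 2.472013) / (-2.908) = -1.0368,   |z_1| = 1.0368.
  z_2 = (0.543 - 2.472013) / (-2.908) = 0.6633,   |z_2| = 0.6633.
Moduli of all roots: 1.0368, 0.6633.
All moduli strictly greater than 1? No.
Verdict: Not invertible.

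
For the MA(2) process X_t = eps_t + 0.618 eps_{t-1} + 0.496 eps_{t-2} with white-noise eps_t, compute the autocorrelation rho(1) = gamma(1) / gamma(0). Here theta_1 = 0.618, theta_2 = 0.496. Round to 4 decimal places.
\rho(1) = 0.5679

For an MA(q) process with theta_0 = 1, the autocovariance is
  gamma(k) = sigma^2 * sum_{i=0..q-k} theta_i * theta_{i+k},
and rho(k) = gamma(k) / gamma(0). Sigma^2 cancels.
  numerator   = (1)*(0.618) + (0.618)*(0.496) = 0.924528.
  denominator = (1)^2 + (0.618)^2 + (0.496)^2 = 1.62794.
  rho(1) = 0.924528 / 1.62794 = 0.5679.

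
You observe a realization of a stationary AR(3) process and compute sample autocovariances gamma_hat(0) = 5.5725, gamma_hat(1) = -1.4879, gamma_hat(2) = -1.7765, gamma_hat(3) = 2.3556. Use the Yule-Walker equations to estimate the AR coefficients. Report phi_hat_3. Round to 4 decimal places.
\hat\phi_{3} = 0.2480

The Yule-Walker equations for an AR(p) process read, in matrix form,
  Gamma_p phi = r_p,   with   (Gamma_p)_{ij} = gamma(|i - j|),
                       (r_p)_i = gamma(i),   i,j = 1..p.
Substitute the sample gammas (Toeplitz matrix and right-hand side of size 3):
  Gamma_p = [[5.5725, -1.4879, -1.7765], [-1.4879, 5.5725, -1.4879], [-1.7765, -1.4879, 5.5725]]
  r_p     = [-1.4879, -1.7765, 2.3556]
Written out (R1..R3):
  (R1) 5.5725 phi_1 - 1.4879 phi_2 - 1.7765 phi_3 = -1.4879
  (R2) -1.4879 phi_1 + 5.5725 phi_2 - 1.4879 phi_3 = -1.7765
  (R3) -1.7765 phi_1 - 1.4879 phi_2 + 5.5725 phi_3 = 2.3556
Gaussian elimination:
  R2 <- R2 - (-1.4879/5.5725) R1 = R2 - (-0.267008) R1:  5.175219 phi_2 - 1.962239 phi_3 = -2.173781
  R3 <- R3 - (-1.7765/5.5725) R1 = R3 - (-0.318798) R1:  -1.962239 phi_2 + 5.006156 phi_3 = 1.881261
  R3 <- R3 - (-1.962239/5.175219) R2 = R3 - (-0.379161) R2:  4.262152 phi_3 = 1.057049
Back-substitution:
  phi_hat_3 = 1.057049 / 4.262152 = 0.248008
  phi_hat_2 = (-2.173781 - (-1.962239)(0.248008)) / 5.175219 = -0.326001
  phi_hat_1 = (-1.4879 - (-1.4879)(-0.326001) - (-1.7765)(0.248008)) / 5.5725 = -0.274988
So phi_hat = [-0.2750, -0.3260, 0.2480].
Therefore phi_hat_3 = 0.2480.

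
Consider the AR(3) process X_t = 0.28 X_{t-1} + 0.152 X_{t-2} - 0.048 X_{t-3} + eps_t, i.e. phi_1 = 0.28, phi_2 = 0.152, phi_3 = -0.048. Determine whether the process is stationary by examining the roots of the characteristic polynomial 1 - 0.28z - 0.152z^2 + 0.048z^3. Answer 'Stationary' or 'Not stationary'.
\text{Stationary}

The AR(p) characteristic polynomial is P(z) = 1 - 0.28z - 0.152z^2 + 0.048z^3.
Stationarity requires all roots to lie outside the unit circle, i.e. |z| > 1 for every root.
Degree 3: look for a simple real root z0 first, then factor out (1 - z/z0) and solve the remaining quadratic.
Testing z0 = -2.5: P(-2.5) = 1 + (-0.28)(-2.5) + (-0.152)(-2.5)^2 + (0.048)(-2.5)^3
  = 1 + (0.7) + (-0.95) + (-0.75) = 0.  So z_0 = -2.5 is a root, |z_0| = 2.5.
Divide out the factor (1 + 0.4 z) = (1 - z/z0) (since 1/z0 = -0.4):
  P(z) = (1 + 0.4 z)(1 + (-0.68) z + (0.12) z^2)
  [check: z-coef -0.68 - (-0.4) = -0.28; z^2-coef 0.12 - (-0.4)(-0.68) = -0.152; z^3-coef -(-0.4)(0.12) = 0.048.]
Remaining roots from the quadratic factor 1 + (-0.68) z + (0.12) z^2:
  Set 1 + (-0.68) z + (0.12) z^2 = 0, i.e. a z^2 + b z + c = 0 with a = 0.12, b = -0.68, c = 1.
  Discriminant D = b^2 - 4ac = (-0.68)^2 - 4*(0.12)*1 = 0.4624 - (0.48) = -0.0176.
  D < 0, so the roots are the complex-conjugate pair z = (-b +/- i sqrt(-D)) / (2a) = 2.8333 +/- 0.5528i.
  For a conjugate pair |z|^2 = z * conj(z) = (product of roots) = c/a = 1/(0.12) = 8.333333, so |z| = sqrt(8.333333) = 2.8868 for both roots.
Moduli of all roots: 2.5000, 2.8868, 2.8868.
All moduli strictly greater than 1? Yes.
Verdict: Stationary.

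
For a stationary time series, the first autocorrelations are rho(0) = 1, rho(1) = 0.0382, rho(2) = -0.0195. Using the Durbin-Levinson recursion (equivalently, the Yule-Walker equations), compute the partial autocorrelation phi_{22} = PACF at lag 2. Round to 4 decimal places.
\phi_{22} = -0.0210

The PACF at lag k is phi_{kk}, the last component of the solution
to the Yule-Walker system G_k phi = r_k where
  (G_k)_{ij} = rho(|i - j|), (r_k)_i = rho(i), i,j = 1..k.
Equivalently, Durbin-Levinson gives phi_{kk} iteratively:
  phi_{11} = rho(1)
  phi_{kk} = [rho(k) - sum_{j=1..k-1} phi_{k-1,j} rho(k-j)]
            / [1 - sum_{j=1..k-1} phi_{k-1,j} rho(j)],
  phi_{k,j} = phi_{k-1,j} - phi_{kk} phi_{k-1,k-j},  j = 1..k-1.
Step k = 1:
  phi_11 = rho(1) = 0.0382.
Step k = 2:
  phi_22 = [rho(2) - phi_11 rho(1)] / [1 - phi_11 rho(1)] = [-0.0195 - (0.0382)(0.0382)] / [1 - (0.0382)(0.0382)]
         = -0.02095924 / 0.99854076 = -0.021.
Therefore phi_{22} = -0.0210.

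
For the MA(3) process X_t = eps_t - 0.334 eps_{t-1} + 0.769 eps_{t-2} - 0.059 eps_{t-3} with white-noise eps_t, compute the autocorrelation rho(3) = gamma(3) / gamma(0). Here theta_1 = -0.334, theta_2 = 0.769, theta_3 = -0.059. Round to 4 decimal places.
\rho(3) = -0.0346

For an MA(q) process with theta_0 = 1, the autocovariance is
  gamma(k) = sigma^2 * sum_{i=0..q-k} theta_i * theta_{i+k},
and rho(k) = gamma(k) / gamma(0). Sigma^2 cancels.
  numerator   = (1)*(-0.059) = -0.059.
  denominator = (1)^2 + (-0.334)^2 + (0.769)^2 + (-0.059)^2 = 1.706398.
  rho(3) = -0.059 / 1.706398 = -0.0346.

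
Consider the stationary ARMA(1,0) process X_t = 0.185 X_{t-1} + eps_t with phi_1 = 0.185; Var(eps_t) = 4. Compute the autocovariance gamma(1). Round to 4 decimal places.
\gamma(1) = 0.7662

Multiply the model equation by X_{t-k} and take expectations. With theta_0 = psi_0 = 1 and psi_j the MA(infinity) weights, this gives
  gamma(k) - sum_i phi_i gamma(k-i) = c_k,
  c_k = sigma^2 * sum_{j=k..q} theta_j psi_{j-k}   (c_k = 0 for k > q),
using gamma(-m) = gamma(m).
Pure AR (q = 0): c_0 = sigma^2 = 4, c_k = 0 for k >= 1.
Equations for k = 0 and k = 1 (AR order 1):
  gamma(0) = phi_1 gamma(1) + c_0
  gamma(1) = phi_1 gamma(0) + c_1
Substituting the second into the first: gamma(0) (1 - phi_1^2) = c_0 + phi_1 c_1, so
  gamma(0) = c_0 / (1 - phi_1^2) = 4 / (1 - (0.185)^2) = 4 / 0.965775 = 4.141751.
  gamma(1) = phi_1 gamma(0) = (0.185)(4.141751) = 0.766224.
Therefore gamma(1) = 0.7662 (to 4 decimal places).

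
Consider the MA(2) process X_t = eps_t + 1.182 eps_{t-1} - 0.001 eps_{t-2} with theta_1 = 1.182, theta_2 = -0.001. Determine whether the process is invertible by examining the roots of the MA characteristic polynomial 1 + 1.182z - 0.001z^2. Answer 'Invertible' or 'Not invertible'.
\text{Not invertible}

The MA(q) characteristic polynomial is P(z) = 1 + 1.182z - 0.001z^2.
Invertibility requires all roots to lie outside the unit circle, i.e. |z| > 1 for every root.
Set 1 + (1.182) z + (-0.001) z^2 = 0, i.e. a z^2 + b z + c = 0 with a = -0.001, b = 1.182, c = 1.
Discriminant D = b^2 - 4ac = (1.182)^2 - 4*(-0.001)*1 = 1.397124 - (-0.004) = 1.401124.
D >= 0, so the roots are real: z = (-b +/- sqrt(D)) / (2a) = (-1.182 +/- 1.183691) / (-0.002).
  z_1 = (-1.182 + 1.183691) / (-0.002) = -0.8454,   |z_1| = 0.8454.
  z_2 = (-1.182 - 1.183691) / (-0.002) = 1182.8454,   |z_2| = 1182.8454.
Moduli of all roots: 0.8454, 1182.8454.
All moduli strictly greater than 1? No.
Verdict: Not invertible.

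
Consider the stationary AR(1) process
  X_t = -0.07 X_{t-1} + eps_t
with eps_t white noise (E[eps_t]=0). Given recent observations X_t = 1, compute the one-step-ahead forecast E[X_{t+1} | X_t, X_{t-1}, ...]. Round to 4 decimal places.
E[X_{t+1} \mid \mathcal F_t] = -0.0700

For an AR(p) model X_t = c + sum_i phi_i X_{t-i} + eps_t, the
one-step-ahead conditional mean is
  E[X_{t+1} | X_t, ...] = c + sum_i phi_i X_{t+1-i}.
Substitute known values:
  E[X_{t+1} | ...] = (-0.07) * (1)
                   = -0.0700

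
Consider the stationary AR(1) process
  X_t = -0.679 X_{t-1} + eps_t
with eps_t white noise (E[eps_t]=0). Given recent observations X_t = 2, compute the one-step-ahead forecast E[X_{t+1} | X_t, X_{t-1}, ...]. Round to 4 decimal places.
E[X_{t+1} \mid \mathcal F_t] = -1.3580

For an AR(p) model X_t = c + sum_i phi_i X_{t-i} + eps_t, the
one-step-ahead conditional mean is
  E[X_{t+1} | X_t, ...] = c + sum_i phi_i X_{t+1-i}.
Substitute known values:
  E[X_{t+1} | ...] = (-0.679) * (2)
                   = -1.3580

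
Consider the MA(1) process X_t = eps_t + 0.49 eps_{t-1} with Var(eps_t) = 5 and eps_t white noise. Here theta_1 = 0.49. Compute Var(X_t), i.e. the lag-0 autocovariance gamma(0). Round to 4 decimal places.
\gamma(0) = 6.2005

For an MA(q) process X_t = eps_t + sum_i theta_i eps_{t-i} with
Var(eps_t) = sigma^2, the variance is
  gamma(0) = sigma^2 * (1 + sum_i theta_i^2).
  sum_i theta_i^2 = (0.49)^2 = 0.2401.
  gamma(0) = 5 * (1 + 0.2401) = 5 * 1.2401 = 6.2005.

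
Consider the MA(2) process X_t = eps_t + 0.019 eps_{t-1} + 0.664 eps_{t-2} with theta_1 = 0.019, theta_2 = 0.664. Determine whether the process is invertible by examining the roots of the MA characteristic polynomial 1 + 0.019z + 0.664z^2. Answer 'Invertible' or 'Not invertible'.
\text{Invertible}

The MA(q) characteristic polynomial is P(z) = 1 + 0.019z + 0.664z^2.
Invertibility requires all roots to lie outside the unit circle, i.e. |z| > 1 for every root.
Set 1 + (0.019) z + (0.664) z^2 = 0, i.e. a z^2 + b z + c = 0 with a = 0.664, b = 0.019, c = 1.
Discriminant D = b^2 - 4ac = (0.019)^2 - 4*(0.664)*1 = 0.000361 - (2.656) = -2.655639.
D < 0, so the roots are the complex-conjugate pair z = (-b +/- i sqrt(-D)) / (2a) = -0.0143 +/- 1.2271i.
For a conjugate pair |z|^2 = z * conj(z) = (product of roots) = c/a = 1/(0.664) = 1.506024, so |z| = sqrt(1.506024) = 1.2272 for both roots.
Moduli of all roots: 1.2272, 1.2272.
All moduli strictly greater than 1? Yes.
Verdict: Invertible.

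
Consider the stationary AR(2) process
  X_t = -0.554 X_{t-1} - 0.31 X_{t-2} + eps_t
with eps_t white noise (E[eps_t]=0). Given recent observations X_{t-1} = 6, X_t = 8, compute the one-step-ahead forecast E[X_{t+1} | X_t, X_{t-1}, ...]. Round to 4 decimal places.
E[X_{t+1} \mid \mathcal F_t] = -6.2920

For an AR(p) model X_t = c + sum_i phi_i X_{t-i} + eps_t, the
one-step-ahead conditional mean is
  E[X_{t+1} | X_t, ...] = c + sum_i phi_i X_{t+1-i}.
Substitute known values:
  E[X_{t+1} | ...] = (-0.554) * (8) + (-0.31) * (6)
                   = -6.2920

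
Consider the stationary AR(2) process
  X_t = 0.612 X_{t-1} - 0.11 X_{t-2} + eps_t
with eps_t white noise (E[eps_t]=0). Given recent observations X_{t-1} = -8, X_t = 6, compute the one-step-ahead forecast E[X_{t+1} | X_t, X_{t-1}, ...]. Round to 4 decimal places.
E[X_{t+1} \mid \mathcal F_t] = 4.5520

For an AR(p) model X_t = c + sum_i phi_i X_{t-i} + eps_t, the
one-step-ahead conditional mean is
  E[X_{t+1} | X_t, ...] = c + sum_i phi_i X_{t+1-i}.
Substitute known values:
  E[X_{t+1} | ...] = (0.612) * (6) + (-0.11) * (-8)
                   = 4.5520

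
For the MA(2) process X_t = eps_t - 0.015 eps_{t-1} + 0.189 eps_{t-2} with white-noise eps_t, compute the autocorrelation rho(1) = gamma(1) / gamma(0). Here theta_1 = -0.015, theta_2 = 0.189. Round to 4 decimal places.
\rho(1) = -0.0172

For an MA(q) process with theta_0 = 1, the autocovariance is
  gamma(k) = sigma^2 * sum_{i=0..q-k} theta_i * theta_{i+k},
and rho(k) = gamma(k) / gamma(0). Sigma^2 cancels.
  numerator   = (1)*(-0.015) + (-0.015)*(0.189) = -0.017835.
  denominator = (1)^2 + (-0.015)^2 + (0.189)^2 = 1.035946.
  rho(1) = -0.017835 / 1.035946 = -0.0172.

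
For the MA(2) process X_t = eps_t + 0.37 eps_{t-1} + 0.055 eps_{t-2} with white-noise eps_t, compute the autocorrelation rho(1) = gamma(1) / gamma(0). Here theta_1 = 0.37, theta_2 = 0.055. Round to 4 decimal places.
\rho(1) = 0.3424

For an MA(q) process with theta_0 = 1, the autocovariance is
  gamma(k) = sigma^2 * sum_{i=0..q-k} theta_i * theta_{i+k},
and rho(k) = gamma(k) / gamma(0). Sigma^2 cancels.
  numerator   = (1)*(0.37) + (0.37)*(0.055) = 0.39035.
  denominator = (1)^2 + (0.37)^2 + (0.055)^2 = 1.139925.
  rho(1) = 0.39035 / 1.139925 = 0.3424.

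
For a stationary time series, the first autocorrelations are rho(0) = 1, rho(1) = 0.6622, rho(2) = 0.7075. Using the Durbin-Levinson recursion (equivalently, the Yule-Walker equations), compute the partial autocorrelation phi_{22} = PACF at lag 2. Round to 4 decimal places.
\phi_{22} = 0.4791

The PACF at lag k is phi_{kk}, the last component of the solution
to the Yule-Walker system G_k phi = r_k where
  (G_k)_{ij} = rho(|i - j|), (r_k)_i = rho(i), i,j = 1..k.
Equivalently, Durbin-Levinson gives phi_{kk} iteratively:
  phi_{11} = rho(1)
  phi_{kk} = [rho(k) - sum_{j=1..k-1} phi_{k-1,j} rho(k-j)]
            / [1 - sum_{j=1..k-1} phi_{k-1,j} rho(j)],
  phi_{k,j} = phi_{k-1,j} - phi_{kk} phi_{k-1,k-j},  j = 1..k-1.
Step k = 1:
  phi_11 = rho(1) = 0.6622.
Step k = 2:
  phi_22 = [rho(2) - phi_11 rho(1)] / [1 - phi_11 rho(1)] = [0.7075 - (0.6622)(0.6622)] / [1 - (0.6622)(0.6622)]
         = 0.26899116 / 0.56149116 = 0.4791.
Therefore phi_{22} = 0.4791.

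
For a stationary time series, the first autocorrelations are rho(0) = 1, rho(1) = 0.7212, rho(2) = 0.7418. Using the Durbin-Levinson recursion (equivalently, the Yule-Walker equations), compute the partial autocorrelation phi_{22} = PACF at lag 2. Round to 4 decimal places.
\phi_{22} = 0.4619

The PACF at lag k is phi_{kk}, the last component of the solution
to the Yule-Walker system G_k phi = r_k where
  (G_k)_{ij} = rho(|i - j|), (r_k)_i = rho(i), i,j = 1..k.
Equivalently, Durbin-Levinson gives phi_{kk} iteratively:
  phi_{11} = rho(1)
  phi_{kk} = [rho(k) - sum_{j=1..k-1} phi_{k-1,j} rho(k-j)]
            / [1 - sum_{j=1..k-1} phi_{k-1,j} rho(j)],
  phi_{k,j} = phi_{k-1,j} - phi_{kk} phi_{k-1,k-j},  j = 1..k-1.
Step k = 1:
  phi_11 = rho(1) = 0.7212.
Step k = 2:
  phi_22 = [rho(2) - phi_11 rho(1)] / [1 - phi_11 rho(1)] = [0.7418 - (0.7212)(0.7212)] / [1 - (0.7212)(0.7212)]
         = 0.22167056 / 0.47987056 = 0.4619.
Therefore phi_{22} = 0.4619.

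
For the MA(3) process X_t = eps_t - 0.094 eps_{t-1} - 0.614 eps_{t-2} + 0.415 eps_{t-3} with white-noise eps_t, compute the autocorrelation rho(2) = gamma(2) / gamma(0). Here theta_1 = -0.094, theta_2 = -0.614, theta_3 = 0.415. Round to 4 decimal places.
\rho(2) = -0.4191

For an MA(q) process with theta_0 = 1, the autocovariance is
  gamma(k) = sigma^2 * sum_{i=0..q-k} theta_i * theta_{i+k},
and rho(k) = gamma(k) / gamma(0). Sigma^2 cancels.
  numerator   = (1)*(-0.614) + (-0.094)*(0.415) = -0.65301.
  denominator = (1)^2 + (-0.094)^2 + (-0.614)^2 + (0.415)^2 = 1.558057.
  rho(2) = -0.65301 / 1.558057 = -0.4191.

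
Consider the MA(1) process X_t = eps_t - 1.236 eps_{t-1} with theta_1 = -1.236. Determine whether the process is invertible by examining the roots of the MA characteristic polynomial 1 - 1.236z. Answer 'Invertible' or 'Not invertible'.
\text{Not invertible}

The MA(q) characteristic polynomial is P(z) = 1 - 1.236z.
Invertibility requires all roots to lie outside the unit circle, i.e. |z| > 1 for every root.
This is linear in z: 1 + (-1.236) z = 0  =>  z = -1/(-1.236) = 0.809061,  |z| = 0.809061.
Moduli of all roots: 0.8091.
All moduli strictly greater than 1? No.
Verdict: Not invertible.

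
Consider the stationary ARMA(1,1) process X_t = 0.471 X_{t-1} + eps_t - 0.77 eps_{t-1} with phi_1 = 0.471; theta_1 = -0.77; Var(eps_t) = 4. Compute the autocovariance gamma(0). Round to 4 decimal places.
\gamma(0) = 4.4596

Multiply the model equation by X_{t-k} and take expectations. With theta_0 = psi_0 = 1 and psi_j the MA(infinity) weights, this gives
  gamma(k) - sum_i phi_i gamma(k-i) = c_k,
  c_k = sigma^2 * sum_{j=k..q} theta_j psi_{j-k}   (c_k = 0 for k > q),
using gamma(-m) = gamma(m).
psi-weights needed (psi_j = theta_j + sum_i phi_i psi_{j-i}):
  psi_1 = theta_1 + phi_1 = -0.77 + (0.471) = -0.299
Right-hand sides:
  c_0 = sigma^2 (1 + theta_1 psi_1) = 4 * (1 + (-0.77)(-0.299)) = 4 * 1.23023 = 4.92092
  c_1 = sigma^2 theta_1 = 4 * (-0.77) = -3.08
  c_2 = 0
Equations for k = 0 and k = 1 (AR order 1):
  gamma(0) = phi_1 gamma(1) + c_0
  gamma(1) = phi_1 gamma(0) + c_1
Substituting the second into the first: gamma(0) (1 - phi_1^2) = c_0 + phi_1 c_1, so
  gamma(0) = (c_0 + phi_1 c_1) / (1 - phi_1^2) = (4.92092 + (0.471)(-3.08)) / (1 - (0.471)^2) = 3.47024 / 0.778159 = 4.459551.
Therefore gamma(0) = 4.4596 (to 4 decimal places).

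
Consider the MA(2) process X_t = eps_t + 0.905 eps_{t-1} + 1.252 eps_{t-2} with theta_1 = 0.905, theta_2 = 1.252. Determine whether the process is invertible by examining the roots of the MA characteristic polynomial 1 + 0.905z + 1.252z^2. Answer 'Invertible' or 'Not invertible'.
\text{Not invertible}

The MA(q) characteristic polynomial is P(z) = 1 + 0.905z + 1.252z^2.
Invertibility requires all roots to lie outside the unit circle, i.e. |z| > 1 for every root.
Set 1 + (0.905) z + (1.252) z^2 = 0, i.e. a z^2 + b z + c = 0 with a = 1.252, b = 0.905, c = 1.
Discriminant D = b^2 - 4ac = (0.905)^2 - 4*(1.252)*1 = 0.819025 - (5.008) = -4.188975.
D < 0, so the roots are the complex-conjugate pair z = (-b +/- i sqrt(-D)) / (2a) = -0.3614 +/- 0.8174i.
For a conjugate pair |z|^2 = z * conj(z) = (product of roots) = c/a = 1/(1.252) = 0.798722, so |z| = sqrt(0.798722) = 0.8937 for both roots.
Moduli of all roots: 0.8937, 0.8937.
All moduli strictly greater than 1? No.
Verdict: Not invertible.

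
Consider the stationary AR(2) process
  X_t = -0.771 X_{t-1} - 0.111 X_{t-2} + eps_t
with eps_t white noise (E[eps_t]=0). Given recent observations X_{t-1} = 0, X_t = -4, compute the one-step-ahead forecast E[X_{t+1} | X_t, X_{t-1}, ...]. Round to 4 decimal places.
E[X_{t+1} \mid \mathcal F_t] = 3.0840

For an AR(p) model X_t = c + sum_i phi_i X_{t-i} + eps_t, the
one-step-ahead conditional mean is
  E[X_{t+1} | X_t, ...] = c + sum_i phi_i X_{t+1-i}.
Substitute known values:
  E[X_{t+1} | ...] = (-0.771) * (-4) + (-0.111) * (0)
                   = 3.0840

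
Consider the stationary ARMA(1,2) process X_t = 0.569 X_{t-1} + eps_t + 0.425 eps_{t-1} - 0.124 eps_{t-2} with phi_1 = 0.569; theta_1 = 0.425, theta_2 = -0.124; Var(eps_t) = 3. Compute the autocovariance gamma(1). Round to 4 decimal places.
\gamma(1) = 4.7910

Multiply the model equation by X_{t-k} and take expectations. With theta_0 = psi_0 = 1 and psi_j the MA(infinity) weights, this gives
  gamma(k) - sum_i phi_i gamma(k-i) = c_k,
  c_k = sigma^2 * sum_{j=k..q} theta_j psi_{j-k}   (c_k = 0 for k > q),
using gamma(-m) = gamma(m).
psi-weights needed (psi_j = theta_j + sum_i phi_i psi_{j-i}):
  psi_1 = theta_1 + phi_1 = 0.425 + (0.569) = 0.994
  psi_2 = theta_2 + phi_1 psi_1 = -0.124 + (0.569)(0.994) = 0.441586
Right-hand sides:
  c_0 = sigma^2 (1 + theta_1 psi_1 + theta_2 psi_2) = 3 * (1 + (0.425)(0.994) + (-0.124)(0.441586)) = 3 * 1.367693 = 4.10308
  c_1 = sigma^2 (theta_1 + theta_2 psi_1) = 3 * (0.425 + (-0.124)(0.994)) = 0.905232
  c_2 = sigma^2 theta_2 = 3 * (-0.124) = -0.372
Equations for k = 0 and k = 1 (AR order 1):
  gamma(0) = phi_1 gamma(1) + c_0
  gamma(1) = phi_1 gamma(0) + c_1
Substituting the second into the first: gamma(0) (1 - phi_1^2) = c_0 + phi_1 c_1, so
  gamma(0) = (c_0 + phi_1 c_1) / (1 - phi_1^2) = (4.10308 + (0.569)(0.905232)) / (1 - (0.569)^2) = 4.618157 / 0.676239 = 6.829179.
  gamma(1) = phi_1 gamma(0) + c_1 = (0.569)(6.829179) + (0.905232) = 4.791035.
Therefore gamma(1) = 4.7910 (to 4 decimal places).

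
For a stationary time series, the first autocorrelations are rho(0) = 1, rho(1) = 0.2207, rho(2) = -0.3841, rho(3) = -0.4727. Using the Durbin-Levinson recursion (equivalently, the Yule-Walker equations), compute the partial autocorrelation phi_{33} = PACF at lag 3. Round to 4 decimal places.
\phi_{33} = -0.3300

The PACF at lag k is phi_{kk}, the last component of the solution
to the Yule-Walker system G_k phi = r_k where
  (G_k)_{ij} = rho(|i - j|), (r_k)_i = rho(i), i,j = 1..k.
Equivalently, Durbin-Levinson gives phi_{kk} iteratively:
  phi_{11} = rho(1)
  phi_{kk} = [rho(k) - sum_{j=1..k-1} phi_{k-1,j} rho(k-j)]
            / [1 - sum_{j=1..k-1} phi_{k-1,j} rho(j)],
  phi_{k,j} = phi_{k-1,j} - phi_{kk} phi_{k-1,k-j},  j = 1..k-1.
Step k = 1:
  phi_11 = rho(1) = 0.2207.
Step k = 2:
  phi_22 = [rho(2) - phi_11 rho(1)] / [1 - phi_11 rho(1)] = [-0.3841 - (0.2207)(0.2207)] / [1 - (0.2207)(0.2207)]
         = -0.43280849 / 0.95129151 = -0.454969.
  Update: phi_21 = phi_11 - phi_22 phi_11 = 0.2207 - (-0.454969)(0.2207) = 0.321112.
Step k = 3:
  phi_33 = [rho(3) - phi_21 rho(2) - phi_22 rho(1)] / [1 - phi_21 rho(1) - phi_22 rho(2)]
    numerator   = -0.4727 - (0.321112)(-0.3841) - (-0.454969)(0.2207) = -0.24894924
    denominator = 1 - (0.321112)(0.2207) - (-0.454969)(-0.3841) = 0.75437691
  phi_33 = -0.24894924 / 0.75437691 = -0.33.
Therefore phi_{33} = -0.3300.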